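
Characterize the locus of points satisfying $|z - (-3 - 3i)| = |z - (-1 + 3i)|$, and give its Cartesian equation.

|z - z1| = |z - z2| means z is equidistant from z1 and z2,
i.e. the perpendicular bisector of the segment from (-3, -3) to (-1, 3) (midpoint (-2, 0)).
With z = x + yi, square both sides:
(x - (-3))^2 + (y - (-3))^2 = (x - (-1))^2 + (y - 3)^2
The x^2 and y^2 terms cancel: 4x + 12y = 10 - 18 = -8
Simplify: x + 3y = -2
Locus: Perpendicular bisector of the segment from (-3, -3) to (-1, 3): the line x + 3y = -2


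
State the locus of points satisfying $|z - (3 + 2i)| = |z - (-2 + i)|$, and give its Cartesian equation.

|z - z1| = |z - z2| means z is equidistant from z1 and z2,
i.e. the perpendicular bisector of the segment from (3, 2) to (-2, 1) (midpoint (1/2, 3/2)).
With z = x + yi, square both sides:
(x - 3)^2 + (y - 2)^2 = (x - (-2))^2 + (y - 1)^2
The x^2 and y^2 terms cancel: -10x + (-2)y = 5 - 13 = -8
Simplify: 5x + y = 4
Locus: Perpendicular bisector of the segment from (3, 2) to (-2, 1): the line 5x + y = 4


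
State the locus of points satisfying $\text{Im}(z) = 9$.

Im(z) = y where z = x + yi; the equation y = 9 is satisfied by all points with that y-coordinate
Locus: Horizontal line y = 9


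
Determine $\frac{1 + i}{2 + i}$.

Multiply numerator and denominator by conjugate (2 - i):
= (1 + i)(2 - i) / (2^2 + 1^2)
= (3 + i) / 5
= 3/5 + (1/5)i


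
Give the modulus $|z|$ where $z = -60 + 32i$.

|z| = sqrt(a^2 + b^2) = sqrt((-60)^2 + 32^2) = sqrt(4624) = 68


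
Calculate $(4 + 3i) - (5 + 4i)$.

(4 - 5) + (3 - 4)i = -1 - i


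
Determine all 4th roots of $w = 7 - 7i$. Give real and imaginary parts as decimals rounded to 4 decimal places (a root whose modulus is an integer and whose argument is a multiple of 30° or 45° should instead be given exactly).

|w| = sqrt(98) ≈ 9.899495, arg(w) = 315°
Root modulus = sqrt(98)^(1/4) ≈ 1.773794
Root arguments: θ_k = (315° + 360°k)/4 for k = 0, 1, ..., 3
Compute each root as (root modulus)(cos θ_k + i sin θ_k) using full-precision intermediates, then round to 4 decimal places.
Roots: 0.3461 + 1.7397i, -1.7397 + 0.3461i, -0.3461 - 1.7397i, 1.7397 - 0.3461i


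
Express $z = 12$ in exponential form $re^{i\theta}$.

r = |z| = sqrt((12)^2 + (0)^2) = sqrt(144 + 0) = sqrt(144) = 12
b = 0 and a > 0, so z lies on the positive real axis: θ = 0
z = 12e^(i*0) = 12


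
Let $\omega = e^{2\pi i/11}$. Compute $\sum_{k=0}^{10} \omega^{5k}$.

Let ζ = ω^5 = e^(2πi·5/11). Since 11 ∤ 5, ζ ≠ 1.
Sum = Σ_{k=0}^{10} ζ^k = (ζ^11 - 1)/(ζ - 1) = (ω^{5·11} - 1)/(ζ - 1) = (1 - 1)/(ζ - 1) = 0


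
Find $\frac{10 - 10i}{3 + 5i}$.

Multiply numerator and denominator by conjugate (3 - 5i):
= (10 - 10i)(3 - 5i) / (3^2 + 5^2)
= (-20 - 80i) / 34
Divide through by 2: (-10 - 40i) / 17
= -10/17 - (40/17)i


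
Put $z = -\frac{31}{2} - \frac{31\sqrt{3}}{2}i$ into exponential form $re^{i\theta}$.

r = |z| = sqrt((-31/2)^2 + (-31*sqrt(3)/2)^2) = sqrt(961/4 + 2883/4) = sqrt(961) = 31
θ = arctan(b/a) = arctan(-26.8468/-15.5) (quadrant-adjusted) = -120° = -2π/3
z = 31e^(-i*2π/3)


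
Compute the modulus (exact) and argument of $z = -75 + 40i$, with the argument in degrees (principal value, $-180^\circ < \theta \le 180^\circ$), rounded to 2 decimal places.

|z| = sqrt((-75)^2 + 40^2) = 85
arg(z) = arctan(b/a) = arctan(40/-75) (quadrant-adjusted) = 151.93°


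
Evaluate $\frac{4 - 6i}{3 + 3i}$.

Multiply numerator and denominator by conjugate (3 - 3i):
= (4 - 6i)(3 - 3i) / (3^2 + 3^2)
= (-6 - 30i) / 18
Divide through by 6: (-1 - 5i) / 3
= -1/3 - (5/3)i


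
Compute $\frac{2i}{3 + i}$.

Multiply numerator and denominator by conjugate (3 - i):
= (2i)(3 - i) / (3^2 + 1^2)
= (2 + 6i) / 10
Divide through by 2: (1 + 3i) / 5
= 1/5 + (3/5)i


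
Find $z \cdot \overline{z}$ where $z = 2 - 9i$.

z * conjugate(z) = |z|^2 = a^2 + b^2
= 2^2 + (-9)^2 = 85


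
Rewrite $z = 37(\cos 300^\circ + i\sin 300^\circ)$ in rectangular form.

a = r cos θ = 37 * 1/2 = 37/2
b = r sin θ = 37 * -sqrt(3)/2 = -37*sqrt(3)/2
z = 37/2 - (37*sqrt(3)/2)i


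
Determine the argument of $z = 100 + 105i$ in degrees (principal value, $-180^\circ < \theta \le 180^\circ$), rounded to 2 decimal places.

θ = arctan(b/a) = arctan(105/100) (quadrant-adjusted) = 46.40°


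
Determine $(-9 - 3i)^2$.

(a + bi)^2 = a^2 - b^2 + 2abi
= (-9)^2 - (-3)^2 + 2*(-9)*(-3)i
= 72 + 54i


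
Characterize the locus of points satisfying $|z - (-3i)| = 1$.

|z - z0| = r describes a circle centered at z0 with radius r
Here z0 = -3i and r = 1
Locus: Circle centered at (0, -3) with radius 1


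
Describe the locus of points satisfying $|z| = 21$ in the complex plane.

|z| = 21 means sqrt(x^2 + y^2) = 21
This is a circle of radius 21 centered at the origin


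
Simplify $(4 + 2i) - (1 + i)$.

(4 - 1) + (2 - 1)i = 3 + i


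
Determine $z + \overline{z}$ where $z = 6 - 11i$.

z + conjugate(z) = (a + bi) + (a - bi) = 2a
= 2 * 6 = 12


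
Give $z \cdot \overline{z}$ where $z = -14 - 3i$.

z * conjugate(z) = |z|^2 = a^2 + b^2
= (-14)^2 + (-3)^2 = 205


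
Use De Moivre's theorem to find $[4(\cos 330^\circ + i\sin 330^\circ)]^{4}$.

By De Moivre: z^n = r^n(cos(nθ) + i sin(nθ))
= 4^4(cos(4*330°) + i sin(4*330°))
= 256(cos 240° + i sin 240°)
= -128 - 128*sqrt(3)i


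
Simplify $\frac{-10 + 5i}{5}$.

Divisor is real, so divide each part by 5:
= -2 + i


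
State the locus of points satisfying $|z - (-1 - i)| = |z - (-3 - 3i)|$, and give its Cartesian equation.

|z - z1| = |z - z2| means z is equidistant from z1 and z2,
i.e. the perpendicular bisector of the segment from (-1, -1) to (-3, -3) (midpoint (-2, -2)).
With z = x + yi, square both sides:
(x - (-1))^2 + (y - (-1))^2 = (x - (-3))^2 + (y - (-3))^2
The x^2 and y^2 terms cancel: -4x + (-4)y = 18 - 2 = 16
Simplify: x + y = -4
Locus: Perpendicular bisector of the segment from (-1, -1) to (-3, -3): the line x + y = -4


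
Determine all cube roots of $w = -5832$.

|w| = 5832, arg(w) = 180°
Root modulus = 5832^(1/3) = 18
Root arguments: θ_k = (180° + 360°k)/3 for k = 0, 1, ..., 2
Roots: 9 + 9*sqrt(3)i, -18, 9 - 9*sqrt(3)i


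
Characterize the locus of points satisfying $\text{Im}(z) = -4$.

Im(z) = y where z = x + yi; the equation y = -4 is satisfied by all points with that y-coordinate
Locus: Horizontal line y = -4


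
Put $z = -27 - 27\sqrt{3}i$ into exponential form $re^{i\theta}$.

r = |z| = sqrt((-27)^2 + (-27*sqrt(3))^2) = sqrt(729 + 2187) = sqrt(2916) = 54
θ = arctan(b/a) = arctan(-46.7654/-27) (quadrant-adjusted) = -120° = -2π/3
z = 54e^(-i*2π/3)


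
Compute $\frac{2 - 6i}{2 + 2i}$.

Multiply numerator and denominator by conjugate (2 - 2i):
= (2 - 6i)(2 - 2i) / (2^2 + 2^2)
= (-8 - 16i) / 8
= -1 - 2i


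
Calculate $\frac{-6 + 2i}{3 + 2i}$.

Multiply numerator and denominator by conjugate (3 - 2i):
= (-6 + 2i)(3 - 2i) / (3^2 + 2^2)
= (-14 + 18i) / 13
= -14/13 + (18/13)i


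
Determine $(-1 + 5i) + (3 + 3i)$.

(-1 + 3) + (5 + 3)i = 2 + 8i


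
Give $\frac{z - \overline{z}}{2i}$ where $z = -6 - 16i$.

z - conjugate(z) = 2bi
(z - conjugate(z))/(2i) = 2bi/(2i) = b = -16


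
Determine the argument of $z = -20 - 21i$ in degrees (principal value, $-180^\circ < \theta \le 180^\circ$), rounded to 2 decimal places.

θ = arctan(b/a) = arctan(-21/-20) (quadrant-adjusted) = -133.60°


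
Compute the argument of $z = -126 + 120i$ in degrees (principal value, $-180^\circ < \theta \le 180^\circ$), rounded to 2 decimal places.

θ = arctan(b/a) = arctan(120/-126) (quadrant-adjusted) = 136.40°


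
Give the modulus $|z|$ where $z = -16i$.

|z| = sqrt(a^2 + b^2) = sqrt(0^2 + (-16)^2) = sqrt(256) = 16


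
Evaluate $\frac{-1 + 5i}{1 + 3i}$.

Multiply numerator and denominator by conjugate (1 - 3i):
= (-1 + 5i)(1 - 3i) / (1^2 + 3^2)
= (14 + 8i) / 10
Divide through by 2: (7 + 4i) / 5
= 7/5 + (4/5)i


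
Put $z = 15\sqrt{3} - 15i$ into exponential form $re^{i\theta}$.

r = |z| = sqrt((15*sqrt(3))^2 + (-15)^2) = sqrt(675 + 225) = sqrt(900) = 30
θ = arctan(b/a) = arctan(-15/25.9808) (quadrant-adjusted) = -30° = -π/6
z = 30e^(-i*π/6)


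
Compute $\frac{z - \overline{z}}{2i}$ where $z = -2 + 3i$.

z - conjugate(z) = 2bi
(z - conjugate(z))/(2i) = 2bi/(2i) = b = 3


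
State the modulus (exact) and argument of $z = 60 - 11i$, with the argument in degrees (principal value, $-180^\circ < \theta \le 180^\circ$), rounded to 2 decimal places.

|z| = sqrt(60^2 + (-11)^2) = 61
arg(z) = arctan(b/a) = arctan(-11/60) (quadrant-adjusted) = -10.39°


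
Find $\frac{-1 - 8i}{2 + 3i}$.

Multiply numerator and denominator by conjugate (2 - 3i):
= (-1 - 8i)(2 - 3i) / (2^2 + 3^2)
= (-26 - 13i) / 13
= -2 - i


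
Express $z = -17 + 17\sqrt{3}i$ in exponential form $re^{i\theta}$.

r = |z| = sqrt((-17)^2 + (17*sqrt(3))^2) = sqrt(289 + 867) = sqrt(1156) = 34
θ = arctan(b/a) = arctan(29.4449/-17) (quadrant-adjusted) = 120° = 2π/3
z = 34e^(i*2π/3)


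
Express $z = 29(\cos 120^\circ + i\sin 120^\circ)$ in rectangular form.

a = r cos θ = 29 * -1/2 = -29/2
b = r sin θ = 29 * sqrt(3)/2 = 29*sqrt(3)/2
z = -29/2 + (29*sqrt(3)/2)i


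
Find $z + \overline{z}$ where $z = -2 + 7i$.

z + conjugate(z) = (a + bi) + (a - bi) = 2a
= 2 * (-2) = -4


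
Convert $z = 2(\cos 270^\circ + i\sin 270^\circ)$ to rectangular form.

a = r cos θ = 2 * 0 = 0
b = r sin θ = 2 * -1 = -2
z = -2i


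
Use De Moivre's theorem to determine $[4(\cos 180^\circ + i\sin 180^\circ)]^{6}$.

By De Moivre: z^n = r^n(cos(nθ) + i sin(nθ))
= 4^6(cos(6*180°) + i sin(6*180°))
= 4096(cos 0° + i sin 0°)
= 4096


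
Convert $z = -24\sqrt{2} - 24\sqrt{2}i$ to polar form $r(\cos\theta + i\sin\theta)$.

r = |z| = sqrt(a^2 + b^2) = sqrt((-24*sqrt(2))^2 + (-24*sqrt(2))^2) = sqrt(1152 + 1152) = sqrt(2304) = 48
θ = arctan(b/a) = arctan(-33.9411/-33.9411) (quadrant-adjusted) = 225°
z = 48(cos 225° + i sin 225°)


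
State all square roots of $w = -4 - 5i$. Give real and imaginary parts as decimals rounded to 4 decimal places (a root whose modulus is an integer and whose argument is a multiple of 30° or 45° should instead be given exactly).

|w| = sqrt(41) ≈ 6.403124, arg(w) ≈ 231.340192°
Root modulus = sqrt(41)^(1/2) ≈ 2.530440
Root arguments: θ_k = (arg(w) + 360°k)/2 for k = 0, 1, ..., 1
Compute each root as (root modulus)(cos θ_k + i sin θ_k) using full-precision intermediates, then round to 4 decimal places.
Roots: -1.0962 + 2.2807i, 1.0962 - 2.2807i


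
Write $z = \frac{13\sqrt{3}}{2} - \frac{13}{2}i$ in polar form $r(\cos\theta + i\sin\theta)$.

r = |z| = sqrt(a^2 + b^2) = sqrt((13*sqrt(3)/2)^2 + (-13/2)^2) = sqrt(507/4 + 169/4) = sqrt(169) = 13
θ = arctan(b/a) = arctan(-6.5/11.2583) (quadrant-adjusted) = 330°
z = 13(cos 330° + i sin 330°)


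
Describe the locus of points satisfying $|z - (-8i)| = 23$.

|z - z0| = r describes a circle centered at z0 with radius r
Here z0 = -8i and r = 23
Locus: Circle centered at (0, -8) with radius 23


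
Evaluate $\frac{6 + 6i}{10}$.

Divisor is real, so divide each part by 10:
= 3/5 + (3/5)i


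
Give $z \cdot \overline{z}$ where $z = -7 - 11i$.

z * conjugate(z) = |z|^2 = a^2 + b^2
= (-7)^2 + (-11)^2 = 170


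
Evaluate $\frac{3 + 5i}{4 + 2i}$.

Multiply numerator and denominator by conjugate (4 - 2i):
= (3 + 5i)(4 - 2i) / (4^2 + 2^2)
= (22 + 14i) / 20
Divide through by 2: (11 + 7i) / 10
= 11/10 + (7/10)i


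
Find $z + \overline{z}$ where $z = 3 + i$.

z + conjugate(z) = (a + bi) + (a - bi) = 2a
= 2 * 3 = 6


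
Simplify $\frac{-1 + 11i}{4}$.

Divisor is real, so divide each part by 4:
= -1/4 + (11/4)i


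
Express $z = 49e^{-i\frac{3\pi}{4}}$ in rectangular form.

a = r cos θ = 49 * -sqrt(2)/2 = -49*sqrt(2)/2
b = r sin θ = 49 * -sqrt(2)/2 = -49*sqrt(2)/2
z = -49*sqrt(2)/2 - (49*sqrt(2)/2)i


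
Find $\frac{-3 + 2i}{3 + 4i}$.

Multiply numerator and denominator by conjugate (3 - 4i):
= (-3 + 2i)(3 - 4i) / (3^2 + 4^2)
= (-1 + 18i) / 25
= -1/25 + (18/25)i


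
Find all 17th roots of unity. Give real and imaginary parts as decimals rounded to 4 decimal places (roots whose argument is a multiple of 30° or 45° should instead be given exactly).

ω_k = e^(2πik/17) = cos(2πk/17) + i sin(2πk/17) for k = 0, 1, ..., 16
Roots: 1, 0.9325 + 0.3612i, 0.7390 + 0.6737i, 0.4457 + 0.8952i, 0.0923 + 0.9957i, -0.2737 + 0.9618i, -0.6026 + 0.7980i, -0.8502 + 0.5264i, -0.9830 + 0.1837i, -0.9830 - 0.1837i, -0.8502 - 0.5264i, -0.6026 - 0.7980i, -0.2737 - 0.9618i, 0.0923 - 0.9957i, 0.4457 - 0.8952i, 0.7390 - 0.6737i, 0.9325 - 0.3612i


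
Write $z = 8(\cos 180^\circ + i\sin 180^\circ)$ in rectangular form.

a = r cos θ = 8 * -1 = -8
b = r sin θ = 8 * 0 = 0
z = -8


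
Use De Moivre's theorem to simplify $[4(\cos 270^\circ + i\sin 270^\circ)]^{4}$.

By De Moivre: z^n = r^n(cos(nθ) + i sin(nθ))
= 4^4(cos(4*270°) + i sin(4*270°))
= 256(cos 0° + i sin 0°)
= 256


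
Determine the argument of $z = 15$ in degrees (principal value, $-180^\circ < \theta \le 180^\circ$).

b = 0 and a > 0, so z lies on the positive real axis: θ = 0°


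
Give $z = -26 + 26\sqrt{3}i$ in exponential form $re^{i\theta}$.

r = |z| = sqrt((-26)^2 + (26*sqrt(3))^2) = sqrt(676 + 2028) = sqrt(2704) = 52
θ = arctan(b/a) = arctan(45.0333/-26) (quadrant-adjusted) = 120° = 2π/3
z = 52e^(i*2π/3)


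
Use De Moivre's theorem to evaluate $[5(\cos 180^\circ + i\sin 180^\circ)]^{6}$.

By De Moivre: z^n = r^n(cos(nθ) + i sin(nθ))
= 5^6(cos(6*180°) + i sin(6*180°))
= 15625(cos 0° + i sin 0°)
= 15625


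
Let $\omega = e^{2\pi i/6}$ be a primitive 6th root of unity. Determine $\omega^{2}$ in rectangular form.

ω^2 = e^(2πi·2/6) = e^(i·2π/3)
= cos(2π/3) + i sin(2π/3)
= -1/2 + (sqrt(3)/2)i


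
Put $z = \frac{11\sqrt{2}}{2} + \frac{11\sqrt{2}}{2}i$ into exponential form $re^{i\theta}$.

r = |z| = sqrt((11*sqrt(2)/2)^2 + (11*sqrt(2)/2)^2) = sqrt(121/2 + 121/2) = sqrt(121) = 11
θ = arctan(b/a) = arctan(7.7782/7.7782) (quadrant-adjusted) = 45° = π/4
z = 11e^(i*π/4)


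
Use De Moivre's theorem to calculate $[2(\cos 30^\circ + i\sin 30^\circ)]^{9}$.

By De Moivre: z^n = r^n(cos(nθ) + i sin(nθ))
= 2^9(cos(9*30°) + i sin(9*30°))
= 512(cos 270° + i sin 270°)
= -512i


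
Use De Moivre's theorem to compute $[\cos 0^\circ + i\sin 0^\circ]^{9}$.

By De Moivre: z^n = r^n(cos(nθ) + i sin(nθ))
= 1^9(cos(9*0°) + i sin(9*0°))
= 1(cos 0° + i sin 0°)
= 1


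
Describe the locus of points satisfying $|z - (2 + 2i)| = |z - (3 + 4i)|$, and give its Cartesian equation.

|z - z1| = |z - z2| means z is equidistant from z1 and z2,
i.e. the perpendicular bisector of the segment from (2, 2) to (3, 4) (midpoint (5/2, 3)).
With z = x + yi, square both sides:
(x - 2)^2 + (y - 2)^2 = (x - 3)^2 + (y - 4)^2
The x^2 and y^2 terms cancel: 2x + 4y = 25 - 8 = 17
Simplify: 2x + 4y = 17
Locus: Perpendicular bisector of the segment from (2, 2) to (3, 4): the line 2x + 4y = 17


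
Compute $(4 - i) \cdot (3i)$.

(a1*a2 - b1*b2) + (a1*b2 + b1*a2)i
= (0 - (-3)) + (12 + 0)i
= 3 + 12i


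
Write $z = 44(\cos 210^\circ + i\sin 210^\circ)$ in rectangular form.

a = r cos θ = 44 * -sqrt(3)/2 = -22*sqrt(3)
b = r sin θ = 44 * -1/2 = -22
z = -22*sqrt(3) - 22i


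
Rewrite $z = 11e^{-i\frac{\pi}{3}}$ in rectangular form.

a = r cos θ = 11 * 1/2 = 11/2
b = r sin θ = 11 * -sqrt(3)/2 = -11*sqrt(3)/2
z = 11/2 - (11*sqrt(3)/2)i


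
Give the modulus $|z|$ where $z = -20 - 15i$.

|z| = sqrt(a^2 + b^2) = sqrt((-20)^2 + (-15)^2) = sqrt(625) = 25


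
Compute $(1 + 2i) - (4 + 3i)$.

(1 - 4) + (2 - 3)i = -3 - i


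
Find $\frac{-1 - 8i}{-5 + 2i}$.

Multiply numerator and denominator by conjugate (-5 - 2i):
= (-1 - 8i)(-5 - 2i) / ((-5)^2 + 2^2)
= (-11 + 42i) / 29
= -11/29 + (42/29)i


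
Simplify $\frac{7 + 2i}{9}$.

Divisor is real, so divide each part by 9:
= 7/9 + (2/9)i


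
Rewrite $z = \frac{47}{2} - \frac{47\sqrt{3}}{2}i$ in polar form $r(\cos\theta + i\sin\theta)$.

r = |z| = sqrt(a^2 + b^2) = sqrt((47/2)^2 + (-47*sqrt(3)/2)^2) = sqrt(2209/4 + 6627/4) = sqrt(2209) = 47
θ = arctan(b/a) = arctan(-40.7032/23.5) (quadrant-adjusted) = 300°
z = 47(cos 300° + i sin 300°)


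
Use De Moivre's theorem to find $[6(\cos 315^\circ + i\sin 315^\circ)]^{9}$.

By De Moivre: z^n = r^n(cos(nθ) + i sin(nθ))
= 6^9(cos(9*315°) + i sin(9*315°))
= 10077696(cos 315° + i sin 315°)
= 5038848*sqrt(2) - 5038848*sqrt(2)i


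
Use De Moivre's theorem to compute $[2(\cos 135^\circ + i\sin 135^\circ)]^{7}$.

By De Moivre: z^n = r^n(cos(nθ) + i sin(nθ))
= 2^7(cos(7*135°) + i sin(7*135°))
= 128(cos 225° + i sin 225°)
= -64*sqrt(2) - 64*sqrt(2)i


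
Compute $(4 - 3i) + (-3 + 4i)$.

(4 + (-3)) + (-3 + 4)i = 1 + i


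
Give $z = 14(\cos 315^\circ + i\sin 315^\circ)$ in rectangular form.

a = r cos θ = 14 * sqrt(2)/2 = 7*sqrt(2)
b = r sin θ = 14 * -sqrt(2)/2 = -7*sqrt(2)
z = 7*sqrt(2) - 7*sqrt(2)i


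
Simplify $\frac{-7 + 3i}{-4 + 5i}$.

Multiply numerator and denominator by conjugate (-4 - 5i):
= (-7 + 3i)(-4 - 5i) / ((-4)^2 + 5^2)
= (43 + 23i) / 41
= 43/41 + (23/41)i


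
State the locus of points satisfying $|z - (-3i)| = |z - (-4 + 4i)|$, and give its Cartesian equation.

|z - z1| = |z - z2| means z is equidistant from z1 and z2,
i.e. the perpendicular bisector of the segment from (0, -3) to (-4, 4) (midpoint (-2, 1/2)).
With z = x + yi, square both sides:
(x - 0)^2 + (y - (-3))^2 = (x - (-4))^2 + (y - 4)^2
The x^2 and y^2 terms cancel: -8x + 14y = 32 - 9 = 23
Simplify: 8x - 14y = -23
Locus: Perpendicular bisector of the segment from (0, -3) to (-4, 4): the line 8x - 14y = -23


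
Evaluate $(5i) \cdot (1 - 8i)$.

(a1*a2 - b1*b2) + (a1*b2 + b1*a2)i
= (0 - (-40)) + (0 + 5)i
= 40 + 5i


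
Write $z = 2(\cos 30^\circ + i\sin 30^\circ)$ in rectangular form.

a = r cos θ = 2 * sqrt(3)/2 = sqrt(3)
b = r sin θ = 2 * 1/2 = 1
z = sqrt(3) + i


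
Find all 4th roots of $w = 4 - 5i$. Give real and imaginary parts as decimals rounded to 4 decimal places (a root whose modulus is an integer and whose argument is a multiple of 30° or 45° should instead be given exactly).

|w| = sqrt(41) ≈ 6.403124, arg(w) ≈ 308.659808°
Root modulus = sqrt(41)^(1/4) ≈ 1.590736
Root arguments: θ_k = (arg(w) + 360°k)/4 for k = 0, 1, ..., 3
Compute each root as (root modulus)(cos θ_k + i sin θ_k) using full-precision intermediates, then round to 4 decimal places.
Roots: 0.3534 + 1.5510i, -1.5510 + 0.3534i, -0.3534 - 1.5510i, 1.5510 - 0.3534i


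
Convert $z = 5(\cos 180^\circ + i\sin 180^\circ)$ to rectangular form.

a = r cos θ = 5 * -1 = -5
b = r sin θ = 5 * 0 = 0
z = -5


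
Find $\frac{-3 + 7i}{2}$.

Divisor is real, so divide each part by 2:
= -3/2 + (7/2)i


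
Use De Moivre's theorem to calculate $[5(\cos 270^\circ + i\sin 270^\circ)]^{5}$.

By De Moivre: z^n = r^n(cos(nθ) + i sin(nθ))
= 5^5(cos(5*270°) + i sin(5*270°))
= 3125(cos 270° + i sin 270°)
= -3125i


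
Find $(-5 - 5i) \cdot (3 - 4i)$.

(a1*a2 - b1*b2) + (a1*b2 + b1*a2)i
= (-15 - 20) + (20 + (-15))i
= -35 + 5i


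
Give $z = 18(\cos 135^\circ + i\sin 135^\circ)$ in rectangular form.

a = r cos θ = 18 * -sqrt(2)/2 = -9*sqrt(2)
b = r sin θ = 18 * sqrt(2)/2 = 9*sqrt(2)
z = -9*sqrt(2) + 9*sqrt(2)i


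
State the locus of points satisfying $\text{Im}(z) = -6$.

Im(z) = y where z = x + yi; the equation y = -6 is satisfied by all points with that y-coordinate
Locus: Horizontal line y = -6


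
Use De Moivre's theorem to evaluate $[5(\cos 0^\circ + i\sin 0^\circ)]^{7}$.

By De Moivre: z^n = r^n(cos(nθ) + i sin(nθ))
= 5^7(cos(7*0°) + i sin(7*0°))
= 78125(cos 0° + i sin 0°)
= 78125


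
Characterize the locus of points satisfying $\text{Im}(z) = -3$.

Im(z) = y where z = x + yi; the equation y = -3 is satisfied by all points with that y-coordinate
Locus: Horizontal line y = -3


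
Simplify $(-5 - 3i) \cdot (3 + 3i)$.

(a1*a2 - b1*b2) + (a1*b2 + b1*a2)i
= (-15 - (-9)) + (-15 + (-9))i
= -6 - 24i


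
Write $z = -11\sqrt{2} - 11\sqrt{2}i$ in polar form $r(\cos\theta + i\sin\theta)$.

r = |z| = sqrt(a^2 + b^2) = sqrt((-11*sqrt(2))^2 + (-11*sqrt(2))^2) = sqrt(242 + 242) = sqrt(484) = 22
θ = arctan(b/a) = arctan(-15.5563/-15.5563) (quadrant-adjusted) = 225°
z = 22(cos 225° + i sin 225°)


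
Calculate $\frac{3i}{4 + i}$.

Multiply numerator and denominator by conjugate (4 - i):
= (3i)(4 - i) / (4^2 + 1^2)
= (3 + 12i) / 17
= 3/17 + (12/17)i


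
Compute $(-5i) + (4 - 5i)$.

(0 + 4) + (-5 + (-5))i = 4 - 10i


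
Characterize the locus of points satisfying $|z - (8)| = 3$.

|z - z0| = r describes a circle centered at z0 with radius r
Here z0 = 8 and r = 3
Locus: Circle centered at (8, 0) with radius 3


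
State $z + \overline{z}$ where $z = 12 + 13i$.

z + conjugate(z) = (a + bi) + (a - bi) = 2a
= 2 * 12 = 24


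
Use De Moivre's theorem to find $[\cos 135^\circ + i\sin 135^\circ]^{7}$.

By De Moivre: z^n = r^n(cos(nθ) + i sin(nθ))
= 1^7(cos(7*135°) + i sin(7*135°))
= 1(cos 225° + i sin 225°)
= -sqrt(2)/2 - (sqrt(2)/2)i


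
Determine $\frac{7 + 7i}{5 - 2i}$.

Multiply numerator and denominator by conjugate (5 + 2i):
= (7 + 7i)(5 + 2i) / (5^2 + (-2)^2)
= (21 + 49i) / 29
= 21/29 + (49/29)i


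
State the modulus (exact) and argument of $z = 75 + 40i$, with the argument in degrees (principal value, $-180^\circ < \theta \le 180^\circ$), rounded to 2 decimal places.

|z| = sqrt(75^2 + 40^2) = 85
arg(z) = arctan(b/a) = arctan(40/75) (quadrant-adjusted) = 28.07°


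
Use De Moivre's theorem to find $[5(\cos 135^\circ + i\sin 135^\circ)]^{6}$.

By De Moivre: z^n = r^n(cos(nθ) + i sin(nθ))
= 5^6(cos(6*135°) + i sin(6*135°))
= 15625(cos 90° + i sin 90°)
= 15625i


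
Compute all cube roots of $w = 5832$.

|w| = 5832, arg(w) = 0°
Root modulus = 5832^(1/3) = 18
Root arguments: θ_k = (0° + 360°k)/3 for k = 0, 1, ..., 2
Roots: 18, -9 + 9*sqrt(3)i, -9 - 9*sqrt(3)i


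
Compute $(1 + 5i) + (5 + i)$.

(1 + 5) + (5 + 1)i = 6 + 6i


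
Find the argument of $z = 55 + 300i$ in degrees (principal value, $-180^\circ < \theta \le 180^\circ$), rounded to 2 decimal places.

θ = arctan(b/a) = arctan(300/55) (quadrant-adjusted) = 79.61°


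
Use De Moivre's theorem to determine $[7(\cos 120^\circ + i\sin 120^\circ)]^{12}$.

By De Moivre: z^n = r^n(cos(nθ) + i sin(nθ))
= 7^12(cos(12*120°) + i sin(12*120°))
= 13841287201(cos 0° + i sin 0°)
= 13841287201


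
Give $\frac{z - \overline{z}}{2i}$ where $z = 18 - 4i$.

z - conjugate(z) = 2bi
(z - conjugate(z))/(2i) = 2bi/(2i) = b = -4


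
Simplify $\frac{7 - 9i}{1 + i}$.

Multiply numerator and denominator by conjugate (1 - i):
= (7 - 9i)(1 - i) / (1^2 + 1^2)
= (-2 - 16i) / 2
= -1 - 8i


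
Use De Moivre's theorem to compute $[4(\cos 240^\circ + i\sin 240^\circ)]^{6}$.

By De Moivre: z^n = r^n(cos(nθ) + i sin(nθ))
= 4^6(cos(6*240°) + i sin(6*240°))
= 4096(cos 0° + i sin 0°)
= 4096


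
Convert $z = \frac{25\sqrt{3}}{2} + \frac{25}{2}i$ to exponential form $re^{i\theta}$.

r = |z| = sqrt((25*sqrt(3)/2)^2 + (25/2)^2) = sqrt(1875/4 + 625/4) = sqrt(625) = 25
θ = arctan(b/a) = arctan(12.5/21.6506) (quadrant-adjusted) = 30° = π/6
z = 25e^(i*π/6)


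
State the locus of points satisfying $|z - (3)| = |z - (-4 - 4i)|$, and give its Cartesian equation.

|z - z1| = |z - z2| means z is equidistant from z1 and z2,
i.e. the perpendicular bisector of the segment from (3, 0) to (-4, -4) (midpoint (-1/2, -2)).
With z = x + yi, square both sides:
(x - 3)^2 + (y - 0)^2 = (x - (-4))^2 + (y - (-4))^2
The x^2 and y^2 terms cancel: -14x + (-8)y = 32 - 9 = 23
Simplify: 14x + 8y = -23
Locus: Perpendicular bisector of the segment from (3, 0) to (-4, -4): the line 14x + 8y = -23


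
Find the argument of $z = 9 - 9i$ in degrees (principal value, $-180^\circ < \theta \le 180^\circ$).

θ = arctan(b/a) = arctan(-9/9) (quadrant-adjusted) = -45°


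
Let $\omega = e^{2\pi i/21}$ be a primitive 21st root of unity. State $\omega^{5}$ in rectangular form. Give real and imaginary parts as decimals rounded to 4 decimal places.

ω^5 = e^(2πi·5/21) = e^(i·10π/21)
= cos(10π/21) + i sin(10π/21)
= 0.0747 + 0.9972i


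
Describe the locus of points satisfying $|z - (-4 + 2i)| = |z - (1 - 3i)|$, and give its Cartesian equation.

|z - z1| = |z - z2| means z is equidistant from z1 and z2,
i.e. the perpendicular bisector of the segment from (-4, 2) to (1, -3) (midpoint (-3/2, -1/2)).
With z = x + yi, square both sides:
(x - (-4))^2 + (y - 2)^2 = (x - 1)^2 + (y - (-3))^2
The x^2 and y^2 terms cancel: 10x + (-10)y = 10 - 20 = -10
Simplify: x - y = -1
Locus: Perpendicular bisector of the segment from (-4, 2) to (1, -3): the line x - y = -1


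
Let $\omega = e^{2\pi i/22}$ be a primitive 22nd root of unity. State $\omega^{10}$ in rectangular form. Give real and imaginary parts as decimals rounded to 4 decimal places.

ω^10 = e^(2πi·10/22) = e^(i·10π/11)
= cos(10π/11) + i sin(10π/11)
= -0.9595 + 0.2817i


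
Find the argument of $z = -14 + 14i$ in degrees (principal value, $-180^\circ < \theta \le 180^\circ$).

θ = arctan(b/a) = arctan(14/-14) (quadrant-adjusted) = 135°


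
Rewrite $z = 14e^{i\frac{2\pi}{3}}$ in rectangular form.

a = r cos θ = 14 * -1/2 = -7
b = r sin θ = 14 * sqrt(3)/2 = 7*sqrt(3)
z = -7 + 7*sqrt(3)i


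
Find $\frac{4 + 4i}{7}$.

Divisor is real, so divide each part by 7:
= 4/7 + (4/7)i


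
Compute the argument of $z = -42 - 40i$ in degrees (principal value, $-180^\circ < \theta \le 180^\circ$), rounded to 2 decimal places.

θ = arctan(b/a) = arctan(-40/-42) (quadrant-adjusted) = -136.40°


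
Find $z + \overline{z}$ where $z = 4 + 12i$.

z + conjugate(z) = (a + bi) + (a - bi) = 2a
= 2 * 4 = 8


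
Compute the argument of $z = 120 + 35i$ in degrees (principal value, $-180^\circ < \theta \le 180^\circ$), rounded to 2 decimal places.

θ = arctan(b/a) = arctan(35/120) (quadrant-adjusted) = 16.26°


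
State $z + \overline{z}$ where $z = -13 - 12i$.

z + conjugate(z) = (a + bi) + (a - bi) = 2a
= 2 * (-13) = -26


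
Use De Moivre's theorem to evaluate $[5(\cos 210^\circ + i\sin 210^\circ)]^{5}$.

By De Moivre: z^n = r^n(cos(nθ) + i sin(nθ))
= 5^5(cos(5*210°) + i sin(5*210°))
= 3125(cos 330° + i sin 330°)
= 3125*sqrt(3)/2 - (3125/2)i


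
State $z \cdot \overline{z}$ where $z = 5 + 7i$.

z * conjugate(z) = |z|^2 = a^2 + b^2
= 5^2 + 7^2 = 74


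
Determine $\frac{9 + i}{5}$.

Divisor is real, so divide each part by 5:
= 9/5 + (1/5)i


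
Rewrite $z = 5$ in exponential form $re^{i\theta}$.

r = |z| = sqrt((5)^2 + (0)^2) = sqrt(25 + 0) = sqrt(25) = 5
b = 0 and a > 0, so z lies on the positive real axis: θ = 0
z = 5e^(i*0) = 5


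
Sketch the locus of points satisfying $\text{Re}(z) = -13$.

Re(z) = x where z = x + yi; the equation x = -13 is satisfied by all points with that x-coordinate
Locus: Vertical line x = -13


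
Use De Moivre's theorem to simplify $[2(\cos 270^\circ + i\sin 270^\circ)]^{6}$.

By De Moivre: z^n = r^n(cos(nθ) + i sin(nθ))
= 2^6(cos(6*270°) + i sin(6*270°))
= 64(cos 180° + i sin 180°)
= -64


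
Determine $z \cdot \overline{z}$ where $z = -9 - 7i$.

z * conjugate(z) = |z|^2 = a^2 + b^2
= (-9)^2 + (-7)^2 = 130


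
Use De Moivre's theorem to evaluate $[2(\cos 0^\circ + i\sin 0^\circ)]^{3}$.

By De Moivre: z^n = r^n(cos(nθ) + i sin(nθ))
= 2^3(cos(3*0°) + i sin(3*0°))
= 8(cos 0° + i sin 0°)
= 8


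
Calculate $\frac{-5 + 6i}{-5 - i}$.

Multiply numerator and denominator by conjugate (-5 + i):
= (-5 + 6i)(-5 + i) / ((-5)^2 + (-1)^2)
= (19 - 35i) / 26
= 19/26 - (35/26)i


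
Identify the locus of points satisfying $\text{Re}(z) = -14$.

Re(z) = x where z = x + yi; the equation x = -14 is satisfied by all points with that x-coordinate
Locus: Vertical line x = -14


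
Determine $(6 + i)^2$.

(a + bi)^2 = a^2 - b^2 + 2abi
= 6^2 - 1^2 + 2*6*1i
= 35 + 12i


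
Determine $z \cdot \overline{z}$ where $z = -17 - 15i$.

z * conjugate(z) = |z|^2 = a^2 + b^2
= (-17)^2 + (-15)^2 = 514


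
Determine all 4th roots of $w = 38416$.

|w| = 38416, arg(w) = 0°
Root modulus = 38416^(1/4) = 14
Root arguments: θ_k = (0° + 360°k)/4 for k = 0, 1, ..., 3
Roots: 14, 14i, -14, -14i


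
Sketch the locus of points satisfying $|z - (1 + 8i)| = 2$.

|z - z0| = r describes a circle centered at z0 with radius r
Here z0 = 1 + 8i and r = 2
Locus: Circle centered at (1, 8) with radius 2


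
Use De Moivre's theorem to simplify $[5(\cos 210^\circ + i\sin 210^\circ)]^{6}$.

By De Moivre: z^n = r^n(cos(nθ) + i sin(nθ))
= 5^6(cos(6*210°) + i sin(6*210°))
= 15625(cos 180° + i sin 180°)
= -15625


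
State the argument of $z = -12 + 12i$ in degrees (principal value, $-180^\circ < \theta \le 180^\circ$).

θ = arctan(b/a) = arctan(12/-12) (quadrant-adjusted) = 135°


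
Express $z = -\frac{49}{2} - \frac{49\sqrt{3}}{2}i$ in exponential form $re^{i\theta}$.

r = |z| = sqrt((-49/2)^2 + (-49*sqrt(3)/2)^2) = sqrt(2401/4 + 7203/4) = sqrt(2401) = 49
θ = arctan(b/a) = arctan(-42.4352/-24.5) (quadrant-adjusted) = 240° = 4π/3
z = 49e^(i*4π/3)


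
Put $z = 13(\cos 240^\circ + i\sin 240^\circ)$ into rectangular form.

a = r cos θ = 13 * -1/2 = -13/2
b = r sin θ = 13 * -sqrt(3)/2 = -13*sqrt(3)/2
z = -13/2 - (13*sqrt(3)/2)i


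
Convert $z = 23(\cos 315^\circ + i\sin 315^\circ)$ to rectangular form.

a = r cos θ = 23 * sqrt(2)/2 = 23*sqrt(2)/2
b = r sin θ = 23 * -sqrt(2)/2 = -23*sqrt(2)/2
z = 23*sqrt(2)/2 - (23*sqrt(2)/2)i


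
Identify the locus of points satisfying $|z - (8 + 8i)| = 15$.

|z - z0| = r describes a circle centered at z0 with radius r
Here z0 = 8 + 8i and r = 15
Locus: Circle centered at (8, 8) with radius 15


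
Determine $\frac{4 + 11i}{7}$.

Divisor is real, so divide each part by 7:
= 4/7 + (11/7)i


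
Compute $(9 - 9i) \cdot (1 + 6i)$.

(a1*a2 - b1*b2) + (a1*b2 + b1*a2)i
= (9 - (-54)) + (54 + (-9))i
= 63 + 45i


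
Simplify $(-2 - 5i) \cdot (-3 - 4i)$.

(a1*a2 - b1*b2) + (a1*b2 + b1*a2)i
= (6 - 20) + (8 + 15)i
= -14 + 23i


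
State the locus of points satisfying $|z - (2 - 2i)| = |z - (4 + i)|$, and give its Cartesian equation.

|z - z1| = |z - z2| means z is equidistant from z1 and z2,
i.e. the perpendicular bisector of the segment from (2, -2) to (4, 1) (midpoint (3, -1/2)).
With z = x + yi, square both sides:
(x - 2)^2 + (y - (-2))^2 = (x - 4)^2 + (y - 1)^2
The x^2 and y^2 terms cancel: 4x + 6y = 17 - 8 = 9
Simplify: 4x + 6y = 9
Locus: Perpendicular bisector of the segment from (2, -2) to (4, 1): the line 4x + 6y = 9


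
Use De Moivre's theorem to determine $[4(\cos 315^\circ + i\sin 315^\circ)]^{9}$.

By De Moivre: z^n = r^n(cos(nθ) + i sin(nθ))
= 4^9(cos(9*315°) + i sin(9*315°))
= 262144(cos 315° + i sin 315°)
= 131072*sqrt(2) - 131072*sqrt(2)i


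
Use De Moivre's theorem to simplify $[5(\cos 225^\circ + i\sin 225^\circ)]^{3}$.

By De Moivre: z^n = r^n(cos(nθ) + i sin(nθ))
= 5^3(cos(3*225°) + i sin(3*225°))
= 125(cos 315° + i sin 315°)
= 125*sqrt(2)/2 - (125*sqrt(2)/2)i


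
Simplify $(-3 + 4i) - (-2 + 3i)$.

(-3 - (-2)) + (4 - 3)i = -1 + i


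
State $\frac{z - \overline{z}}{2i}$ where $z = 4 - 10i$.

z - conjugate(z) = 2bi
(z - conjugate(z))/(2i) = 2bi/(2i) = b = -10


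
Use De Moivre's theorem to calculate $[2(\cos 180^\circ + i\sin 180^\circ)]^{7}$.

By De Moivre: z^n = r^n(cos(nθ) + i sin(nθ))
= 2^7(cos(7*180°) + i sin(7*180°))
= 128(cos 180° + i sin 180°)
= -128


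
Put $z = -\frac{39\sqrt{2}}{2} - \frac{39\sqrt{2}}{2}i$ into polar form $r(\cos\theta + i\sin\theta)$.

r = |z| = sqrt(a^2 + b^2) = sqrt((-39*sqrt(2)/2)^2 + (-39*sqrt(2)/2)^2) = sqrt(1521/2 + 1521/2) = sqrt(1521) = 39
θ = arctan(b/a) = arctan(-27.5772/-27.5772) (quadrant-adjusted) = 225°
z = 39(cos 225° + i sin 225°)


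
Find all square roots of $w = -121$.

|w| = 121, arg(w) = 180°
Root modulus = 121^(1/2) = 11
Root arguments: θ_k = (180° + 360°k)/2 for k = 0, 1, ..., 1
Roots: 11i, -11i


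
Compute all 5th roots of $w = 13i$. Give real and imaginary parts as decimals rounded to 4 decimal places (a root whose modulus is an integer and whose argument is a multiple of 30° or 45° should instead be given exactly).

|w| = 13, arg(w) = 90°
Root modulus = 13^(1/5) ≈ 1.670278
Root arguments: θ_k = (90° + 360°k)/5 for k = 0, 1, ..., 4
Compute each root as (root modulus)(cos θ_k + i sin θ_k) using full-precision intermediates, then round to 4 decimal places.
Roots: 1.5885 + 0.5161i, 1.6703i, -1.5885 + 0.5161i, -0.9818 - 1.3513i, 0.9818 - 1.3513i


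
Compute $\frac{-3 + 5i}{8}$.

Divisor is real, so divide each part by 8:
= -3/8 + (5/8)i


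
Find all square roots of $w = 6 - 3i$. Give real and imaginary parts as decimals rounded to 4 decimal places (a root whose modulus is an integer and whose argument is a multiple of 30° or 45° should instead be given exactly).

|w| = sqrt(45) ≈ 6.708204, arg(w) ≈ 333.434949°
Root modulus = sqrt(45)^(1/2) ≈ 2.590020
Root arguments: θ_k = (arg(w) + 360°k)/2 for k = 0, 1, ..., 1
Compute each root as (root modulus)(cos θ_k + i sin θ_k) using full-precision intermediates, then round to 4 decimal places.
Roots: -2.5207 + 0.5951i, 2.5207 - 0.5951i


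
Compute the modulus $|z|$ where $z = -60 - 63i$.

|z| = sqrt(a^2 + b^2) = sqrt((-60)^2 + (-63)^2) = sqrt(7569) = 87


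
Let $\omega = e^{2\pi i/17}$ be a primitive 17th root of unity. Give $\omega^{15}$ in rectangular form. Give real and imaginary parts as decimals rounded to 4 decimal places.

ω^15 = e^(2πi·15/17) = e^(i·30π/17)
= cos(30π/17) + i sin(30π/17)
= 0.7390 - 0.6737i


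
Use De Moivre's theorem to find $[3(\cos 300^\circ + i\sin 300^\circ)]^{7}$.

By De Moivre: z^n = r^n(cos(nθ) + i sin(nθ))
= 3^7(cos(7*300°) + i sin(7*300°))
= 2187(cos 300° + i sin 300°)
= 2187/2 - (2187*sqrt(3)/2)i


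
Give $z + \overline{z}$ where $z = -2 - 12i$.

z + conjugate(z) = (a + bi) + (a - bi) = 2a
= 2 * (-2) = -4


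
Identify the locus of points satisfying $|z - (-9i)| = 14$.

|z - z0| = r describes a circle centered at z0 with radius r
Here z0 = -9i and r = 14
Locus: Circle centered at (0, -9) with radius 14


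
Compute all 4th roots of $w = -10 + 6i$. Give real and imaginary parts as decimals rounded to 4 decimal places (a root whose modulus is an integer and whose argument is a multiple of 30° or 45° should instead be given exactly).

|w| = sqrt(136) ≈ 11.661904, arg(w) ≈ 149.036243°
Root modulus = sqrt(136)^(1/4) ≈ 1.847959
Root arguments: θ_k = (arg(w) + 360°k)/4 for k = 0, 1, ..., 3
Compute each root as (root modulus)(cos θ_k + i sin θ_k) using full-precision intermediates, then round to 4 decimal places.
Roots: 1.4708 + 1.1188i, -1.1188 + 1.4708i, -1.4708 - 1.1188i, 1.1188 - 1.4708i


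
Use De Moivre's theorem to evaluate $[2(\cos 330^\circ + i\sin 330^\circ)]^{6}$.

By De Moivre: z^n = r^n(cos(nθ) + i sin(nθ))
= 2^6(cos(6*330°) + i sin(6*330°))
= 64(cos 180° + i sin 180°)
= -64


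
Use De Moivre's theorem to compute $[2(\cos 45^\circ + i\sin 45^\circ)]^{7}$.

By De Moivre: z^n = r^n(cos(nθ) + i sin(nθ))
= 2^7(cos(7*45°) + i sin(7*45°))
= 128(cos 315° + i sin 315°)
= 64*sqrt(2) - 64*sqrt(2)i


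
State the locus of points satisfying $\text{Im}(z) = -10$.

Im(z) = y where z = x + yi; the equation y = -10 is satisfied by all points with that y-coordinate
Locus: Horizontal line y = -10


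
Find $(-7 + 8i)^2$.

(a + bi)^2 = a^2 - b^2 + 2abi
= (-7)^2 - 8^2 + 2*(-7)*8i
= -15 - 112i


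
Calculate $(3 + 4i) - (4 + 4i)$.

(3 - 4) + (4 - 4)i = -1


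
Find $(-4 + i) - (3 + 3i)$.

(-4 - 3) + (1 - 3)i = -7 - 2i


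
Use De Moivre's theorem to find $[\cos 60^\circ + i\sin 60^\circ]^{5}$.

By De Moivre: z^n = r^n(cos(nθ) + i sin(nθ))
= 1^5(cos(5*60°) + i sin(5*60°))
= 1(cos 300° + i sin 300°)
= 1/2 - (sqrt(3)/2)i


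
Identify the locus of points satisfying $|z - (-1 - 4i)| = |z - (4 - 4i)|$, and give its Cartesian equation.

|z - z1| = |z - z2| means z is equidistant from z1 and z2,
i.e. the perpendicular bisector of the segment from (-1, -4) to (4, -4) (midpoint (3/2, -4)).
With z = x + yi, square both sides:
(x - (-1))^2 + (y - (-4))^2 = (x - 4)^2 + (y - (-4))^2
The x^2 and y^2 terms cancel: 10x + 0y = 32 - 17 = 15
Simplify: x = 3/2
Locus: Perpendicular bisector of the segment from (-1, -4) to (4, -4): the line x = 3/2


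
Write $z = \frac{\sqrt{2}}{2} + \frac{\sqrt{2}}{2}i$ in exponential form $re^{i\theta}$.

r = |z| = sqrt((sqrt(2)/2)^2 + (sqrt(2)/2)^2) = sqrt(1/2 + 1/2) = sqrt(1) = 1
θ = arctan(b/a) = arctan(0.7071/0.7071) (quadrant-adjusted) = 45° = π/4
z = 1e^(i*π/4)


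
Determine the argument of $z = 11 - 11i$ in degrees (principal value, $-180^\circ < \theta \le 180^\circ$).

θ = arctan(b/a) = arctan(-11/11) (quadrant-adjusted) = -45°


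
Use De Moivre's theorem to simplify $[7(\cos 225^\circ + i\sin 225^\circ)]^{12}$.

By De Moivre: z^n = r^n(cos(nθ) + i sin(nθ))
= 7^12(cos(12*225°) + i sin(12*225°))
= 13841287201(cos 180° + i sin 180°)
= -13841287201


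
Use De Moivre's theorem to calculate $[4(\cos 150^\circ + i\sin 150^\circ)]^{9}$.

By De Moivre: z^n = r^n(cos(nθ) + i sin(nθ))
= 4^9(cos(9*150°) + i sin(9*150°))
= 262144(cos 270° + i sin 270°)
= -262144i


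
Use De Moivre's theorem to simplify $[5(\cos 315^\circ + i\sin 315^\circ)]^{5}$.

By De Moivre: z^n = r^n(cos(nθ) + i sin(nθ))
= 5^5(cos(5*315°) + i sin(5*315°))
= 3125(cos 135° + i sin 135°)
= -3125*sqrt(2)/2 + (3125*sqrt(2)/2)i


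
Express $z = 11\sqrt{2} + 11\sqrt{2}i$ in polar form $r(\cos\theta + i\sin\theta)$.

r = |z| = sqrt(a^2 + b^2) = sqrt((11*sqrt(2))^2 + (11*sqrt(2))^2) = sqrt(242 + 242) = sqrt(484) = 22
θ = arctan(b/a) = arctan(15.5563/15.5563) (quadrant-adjusted) = 45°
z = 22(cos 45° + i sin 45°)


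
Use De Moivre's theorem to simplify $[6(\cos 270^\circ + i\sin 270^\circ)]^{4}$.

By De Moivre: z^n = r^n(cos(nθ) + i sin(nθ))
= 6^4(cos(4*270°) + i sin(4*270°))
= 1296(cos 0° + i sin 0°)
= 1296


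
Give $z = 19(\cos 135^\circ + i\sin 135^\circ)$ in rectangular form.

a = r cos θ = 19 * -sqrt(2)/2 = -19*sqrt(2)/2
b = r sin θ = 19 * sqrt(2)/2 = 19*sqrt(2)/2
z = -19*sqrt(2)/2 + (19*sqrt(2)/2)i


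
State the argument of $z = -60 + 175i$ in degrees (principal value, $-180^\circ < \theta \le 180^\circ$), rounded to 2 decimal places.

θ = arctan(b/a) = arctan(175/-60) (quadrant-adjusted) = 108.92°


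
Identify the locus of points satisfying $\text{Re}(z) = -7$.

Re(z) = x where z = x + yi; the equation x = -7 is satisfied by all points with that x-coordinate
Locus: Vertical line x = -7


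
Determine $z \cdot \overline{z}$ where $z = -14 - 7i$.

z * conjugate(z) = |z|^2 = a^2 + b^2
= (-14)^2 + (-7)^2 = 245


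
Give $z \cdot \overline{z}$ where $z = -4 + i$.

z * conjugate(z) = |z|^2 = a^2 + b^2
= (-4)^2 + 1^2 = 17


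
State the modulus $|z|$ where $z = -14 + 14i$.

|z| = sqrt(a^2 + b^2) = sqrt((-14)^2 + 14^2) = sqrt(392) = sqrt(392)


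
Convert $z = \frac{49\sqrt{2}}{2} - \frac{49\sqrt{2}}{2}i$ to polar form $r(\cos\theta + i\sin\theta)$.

r = |z| = sqrt(a^2 + b^2) = sqrt((49*sqrt(2)/2)^2 + (-49*sqrt(2)/2)^2) = sqrt(2401/2 + 2401/2) = sqrt(2401) = 49
θ = arctan(b/a) = arctan(-34.6482/34.6482) (quadrant-adjusted) = 315°
z = 49(cos 315° + i sin 315°)
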